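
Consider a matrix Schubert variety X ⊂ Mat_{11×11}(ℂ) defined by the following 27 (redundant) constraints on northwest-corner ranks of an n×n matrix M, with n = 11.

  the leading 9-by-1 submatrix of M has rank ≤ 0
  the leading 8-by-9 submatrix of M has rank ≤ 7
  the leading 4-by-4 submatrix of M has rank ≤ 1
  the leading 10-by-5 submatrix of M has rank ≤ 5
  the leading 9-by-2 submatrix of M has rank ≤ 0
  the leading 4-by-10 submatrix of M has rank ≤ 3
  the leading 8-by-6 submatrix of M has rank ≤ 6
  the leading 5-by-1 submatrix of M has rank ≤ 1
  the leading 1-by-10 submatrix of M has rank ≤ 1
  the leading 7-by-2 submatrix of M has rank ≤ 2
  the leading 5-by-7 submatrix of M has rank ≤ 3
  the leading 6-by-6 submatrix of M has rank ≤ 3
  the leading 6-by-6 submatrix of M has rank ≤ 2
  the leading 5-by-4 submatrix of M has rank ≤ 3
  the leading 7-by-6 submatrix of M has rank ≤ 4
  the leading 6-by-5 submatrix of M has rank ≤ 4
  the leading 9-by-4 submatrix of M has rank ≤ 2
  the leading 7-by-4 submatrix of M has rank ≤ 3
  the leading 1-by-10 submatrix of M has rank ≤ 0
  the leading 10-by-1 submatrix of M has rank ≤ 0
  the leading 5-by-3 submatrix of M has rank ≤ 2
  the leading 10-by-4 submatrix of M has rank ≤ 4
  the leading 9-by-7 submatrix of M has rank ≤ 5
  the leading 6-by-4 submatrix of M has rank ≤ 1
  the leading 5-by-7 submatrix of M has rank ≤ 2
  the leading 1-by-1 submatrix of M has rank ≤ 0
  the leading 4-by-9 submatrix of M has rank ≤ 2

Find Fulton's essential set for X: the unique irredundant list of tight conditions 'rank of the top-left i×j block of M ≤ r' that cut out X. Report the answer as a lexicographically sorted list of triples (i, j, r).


Rank table r_w(11×11) implied by the 27 constraints:

  0 | 0 | 0 | 0 | 0 | 0 | 0 | 0 | 0 | 0 | 1
  0 | 0 | 1 | 1 | 1 | 1 | 1 | 1 | 1 | 1 | 2
  0 | 0 | 1 | 1 | 2 | 2 | 2 | 2 | 2 | 2 | 3
  0 | 0 | 1 | 1 | 2 | 2 | 2 | 2 | 2 | 3 | 4
  0 | 0 | 1 | 1 | 2 | 2 | 2 | 3 | 3 | 4 | 5
  0 | 0 | 1 | 1 | 2 | 2 | 3 | 4 | 4 | 5 | 6
  0 | 0 | 1 | 2 | 3 | 3 | 4 | 5 | 5 | 6 | 7
  0 | 0 | 1 | 2 | 3 | 4 | 5 | 6 | 6 | 7 | 8
  0 | 0 | 1 | 2 | 3 | 4 | 5 | 6 | 7 | 8 | 9
  0 | 1 | 2 | 3 | 4 | 5 | 6 | 7 | 8 | 9 | 10
  1 | 2 | 3 | 4 | 5 | 6 | 7 | 8 | 9 | 10 | 11

so w = (11, 3, 5, 10, 8, 7, 4, 6, 9, 2, 1).

Rothe diagram D(w) (38 cells), 7 SE-corners (essential conditions):

[(1, 10, 0), (4, 9, 2), (5, 7, 2), (6, 4, 1), (6, 6, 2), (9, 2, 0), (10, 1, 0)]


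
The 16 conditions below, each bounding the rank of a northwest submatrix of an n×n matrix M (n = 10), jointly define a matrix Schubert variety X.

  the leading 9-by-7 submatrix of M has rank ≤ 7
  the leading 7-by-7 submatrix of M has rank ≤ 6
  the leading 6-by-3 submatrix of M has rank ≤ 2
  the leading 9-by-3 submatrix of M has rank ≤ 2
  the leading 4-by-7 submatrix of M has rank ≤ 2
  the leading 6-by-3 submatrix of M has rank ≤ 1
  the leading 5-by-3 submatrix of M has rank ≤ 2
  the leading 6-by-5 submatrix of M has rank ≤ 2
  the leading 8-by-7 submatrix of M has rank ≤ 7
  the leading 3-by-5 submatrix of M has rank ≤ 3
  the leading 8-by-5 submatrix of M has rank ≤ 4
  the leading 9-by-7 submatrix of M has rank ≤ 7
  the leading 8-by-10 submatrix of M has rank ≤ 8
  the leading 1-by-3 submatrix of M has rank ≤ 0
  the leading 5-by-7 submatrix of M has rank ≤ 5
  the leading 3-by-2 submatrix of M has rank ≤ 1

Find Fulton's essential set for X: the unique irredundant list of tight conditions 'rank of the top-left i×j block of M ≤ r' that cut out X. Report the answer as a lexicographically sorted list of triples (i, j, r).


Reconstructing r_w from the 16 given conditions:

  0  0  0  1  1  1  1  1  1  1
  1  1  1  2  2  2  2  2  2  2
  1  1  1  2  2  2  2  3  3  3
  1  1  1  2  2  2  2  3  4  4
  1  1  1  2  2  3  3  4  5  5
  1  1  1  2  2  3  4  5  6  6
  1  2  2  3  3  4  5  6  7  7
  1  2  2  3  4  5  6  7  8  8
  1  2  2  3  4  5  6  7  8  9
  1  2  3  4  5  6  7  8  9  10

the unique w with this rank table is (4, 1, 8, 9, 6, 7, 2, 5, 10, 3).

5 SE-corners of the 21-cell Rothe diagram give Ess(w):

[(1, 3, 0), (4, 7, 2), (6, 3, 1), (6, 5, 2), (9, 3, 2)]


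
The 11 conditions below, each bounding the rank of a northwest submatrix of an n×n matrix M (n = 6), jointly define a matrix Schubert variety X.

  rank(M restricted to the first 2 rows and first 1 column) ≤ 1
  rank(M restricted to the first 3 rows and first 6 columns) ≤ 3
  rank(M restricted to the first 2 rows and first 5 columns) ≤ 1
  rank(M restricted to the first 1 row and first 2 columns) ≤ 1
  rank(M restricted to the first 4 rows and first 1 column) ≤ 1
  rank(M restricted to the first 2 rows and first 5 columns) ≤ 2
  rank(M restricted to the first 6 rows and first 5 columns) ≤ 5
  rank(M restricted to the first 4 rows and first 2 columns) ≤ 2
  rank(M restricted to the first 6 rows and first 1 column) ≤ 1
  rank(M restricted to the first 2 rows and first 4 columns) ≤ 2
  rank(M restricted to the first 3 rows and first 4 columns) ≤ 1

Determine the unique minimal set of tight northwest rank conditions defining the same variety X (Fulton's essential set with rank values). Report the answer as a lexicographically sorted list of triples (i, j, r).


Computing R[i][j] = min implied NW-rank bound (n=6, 11 conditions):

  R[1]: 1 | 1 | 1 | 1 | 1 | 1
  R[2]: 1 | 1 | 1 | 1 | 1 | 2
  R[3]: 1 | 1 | 1 | 1 | 2 | 3
  R[4]: 1 | 2 | 2 | 2 | 3 | 4
  R[5]: 1 | 2 | 3 | 3 | 4 | 5
  R[6]: 1 | 2 | 3 | 4 | 5 | 6

so w = (1, 6, 5, 2, 3, 4).

Rothe diagram D(w) (7 cells), 2 SE-corners (essential conditions):

[(2, 5, 1), (3, 4, 1)]


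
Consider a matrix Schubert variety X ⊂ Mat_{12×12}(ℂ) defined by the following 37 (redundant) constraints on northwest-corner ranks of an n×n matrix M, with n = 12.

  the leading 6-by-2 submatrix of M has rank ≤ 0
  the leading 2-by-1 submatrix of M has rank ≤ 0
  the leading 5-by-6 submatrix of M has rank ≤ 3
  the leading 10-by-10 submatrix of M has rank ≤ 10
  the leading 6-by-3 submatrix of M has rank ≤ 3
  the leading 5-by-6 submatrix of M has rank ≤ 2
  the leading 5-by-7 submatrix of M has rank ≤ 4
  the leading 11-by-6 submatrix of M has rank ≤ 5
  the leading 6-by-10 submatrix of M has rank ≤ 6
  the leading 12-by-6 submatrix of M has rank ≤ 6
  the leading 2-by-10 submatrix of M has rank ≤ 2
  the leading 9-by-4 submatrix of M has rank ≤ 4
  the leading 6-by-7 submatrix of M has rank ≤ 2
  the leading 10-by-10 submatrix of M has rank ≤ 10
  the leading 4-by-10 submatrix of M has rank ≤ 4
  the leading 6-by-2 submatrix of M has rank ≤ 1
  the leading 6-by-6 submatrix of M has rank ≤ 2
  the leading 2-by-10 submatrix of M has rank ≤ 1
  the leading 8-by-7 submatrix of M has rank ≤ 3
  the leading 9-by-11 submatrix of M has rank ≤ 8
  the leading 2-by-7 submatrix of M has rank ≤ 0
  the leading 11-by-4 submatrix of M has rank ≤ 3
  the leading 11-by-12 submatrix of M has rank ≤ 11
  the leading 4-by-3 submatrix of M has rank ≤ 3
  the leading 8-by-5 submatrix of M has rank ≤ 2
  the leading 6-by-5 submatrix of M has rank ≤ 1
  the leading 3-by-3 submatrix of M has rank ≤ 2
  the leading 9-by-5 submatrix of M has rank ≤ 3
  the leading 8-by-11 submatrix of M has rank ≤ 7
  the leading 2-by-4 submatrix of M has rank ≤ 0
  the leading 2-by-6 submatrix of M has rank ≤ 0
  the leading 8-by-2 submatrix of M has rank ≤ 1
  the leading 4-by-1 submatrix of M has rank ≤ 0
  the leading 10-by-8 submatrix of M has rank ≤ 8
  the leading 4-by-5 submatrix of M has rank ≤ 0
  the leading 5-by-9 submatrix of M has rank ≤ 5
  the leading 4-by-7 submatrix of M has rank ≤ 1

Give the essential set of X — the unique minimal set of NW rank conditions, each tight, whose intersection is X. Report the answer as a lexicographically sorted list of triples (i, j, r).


Reconstructing r_w from the 37 given conditions:

  i=1: 0, 0, 0, 0, 0, 0, 0, 1, 1, 1, 1, 1
  i=2: 0, 0, 0, 0, 0, 0, 0, 1, 1, 1, 2, 2
  i=3: 0, 0, 0, 0, 0, 1, 1, 2, 2, 2, 3, 3
  i=4: 0, 0, 0, 0, 0, 1, 1, 2, 3, 3, 4, 4
  i=5: 0, 0, 1, 1, 1, 2, 2, 3, 4, 4, 5, 5
  i=6: 0, 0, 1, 1, 1, 2, 2, 3, 4, 5, 6, 6
  i=7: 1, 1, 2, 2, 2, 3, 3, 4, 5, 6, 7, 7
  i=8: 1, 1, 2, 2, 2, 3, 3, 4, 5, 6, 7, 8
  i=9: 1, 2, 3, 3, 3, 4, 4, 5, 6, 7, 8, 9
  i=10: 1, 2, 3, 3, 4, 5, 5, 6, 7, 8, 9, 10
  i=11: 1, 2, 3, 3, 4, 5, 6, 7, 8, 9, 10, 11
  i=12: 1, 2, 3, 4, 5, 6, 7, 8, 9, 10, 11, 12

second differences of R give the permutation w = (8, 11, 6, 9, 3, 10, 1, 12, 2, 5, 7, 4).

ℓ(w)=40; the 11 essential cells (i,j,r):

[(2, 7, 0), (2, 10, 1), (4, 5, 0), (4, 7, 1), (6, 2, 0), (6, 5, 1), (6, 7, 2), (8, 2, 1), (8, 5, 2), (8, 7, 3), (11, 4, 3)]


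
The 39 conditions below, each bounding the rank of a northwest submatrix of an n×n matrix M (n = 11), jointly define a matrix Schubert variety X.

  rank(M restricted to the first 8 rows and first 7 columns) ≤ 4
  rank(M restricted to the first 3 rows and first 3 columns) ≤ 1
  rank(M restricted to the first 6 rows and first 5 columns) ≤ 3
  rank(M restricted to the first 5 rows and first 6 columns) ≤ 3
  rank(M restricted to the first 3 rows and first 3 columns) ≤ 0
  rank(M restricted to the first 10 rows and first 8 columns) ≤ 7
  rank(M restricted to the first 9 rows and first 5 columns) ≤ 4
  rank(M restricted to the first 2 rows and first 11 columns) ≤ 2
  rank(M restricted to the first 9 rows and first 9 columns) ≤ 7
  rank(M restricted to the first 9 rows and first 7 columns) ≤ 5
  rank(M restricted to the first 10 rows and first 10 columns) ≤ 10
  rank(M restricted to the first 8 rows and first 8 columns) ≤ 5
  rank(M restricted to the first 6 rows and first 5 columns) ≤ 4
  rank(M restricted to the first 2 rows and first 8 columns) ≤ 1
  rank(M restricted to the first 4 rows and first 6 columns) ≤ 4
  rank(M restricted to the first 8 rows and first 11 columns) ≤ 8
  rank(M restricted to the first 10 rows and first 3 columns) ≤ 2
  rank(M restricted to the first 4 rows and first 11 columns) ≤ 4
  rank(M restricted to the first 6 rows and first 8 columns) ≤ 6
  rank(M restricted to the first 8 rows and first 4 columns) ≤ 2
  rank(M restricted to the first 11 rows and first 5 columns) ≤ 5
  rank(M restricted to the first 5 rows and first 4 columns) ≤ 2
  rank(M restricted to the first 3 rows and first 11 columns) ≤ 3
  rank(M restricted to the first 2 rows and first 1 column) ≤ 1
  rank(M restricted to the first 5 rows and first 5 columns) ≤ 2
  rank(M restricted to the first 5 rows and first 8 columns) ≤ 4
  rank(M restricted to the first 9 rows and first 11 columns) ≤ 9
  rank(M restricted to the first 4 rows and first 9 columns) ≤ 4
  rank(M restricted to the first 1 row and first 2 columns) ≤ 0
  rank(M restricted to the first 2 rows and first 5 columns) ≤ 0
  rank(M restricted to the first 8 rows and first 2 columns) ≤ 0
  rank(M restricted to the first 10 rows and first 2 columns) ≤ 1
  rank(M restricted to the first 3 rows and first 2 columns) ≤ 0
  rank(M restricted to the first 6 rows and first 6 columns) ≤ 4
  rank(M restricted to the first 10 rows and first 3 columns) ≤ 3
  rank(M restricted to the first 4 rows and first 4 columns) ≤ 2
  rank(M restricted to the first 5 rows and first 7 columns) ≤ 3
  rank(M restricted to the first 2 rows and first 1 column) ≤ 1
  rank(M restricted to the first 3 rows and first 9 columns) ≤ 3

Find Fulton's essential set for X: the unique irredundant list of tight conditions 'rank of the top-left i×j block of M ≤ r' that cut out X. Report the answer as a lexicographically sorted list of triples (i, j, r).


Computing R[i][j] = min implied NW-rank bound (n=11, 39 conditions):

  row 1: 0, 0, 0, 0, 0, 1, 1, 1, 1, 1, 1
  row 2: 0, 0, 0, 0, 0, 1, 1, 1, 2, 2, 2
  row 3: 0, 0, 0, 1, 1, 2, 2, 2, 3, 3, 3
  row 4: 0, 0, 1, 2, 2, 3, 3, 3, 4, 4, 4
  row 5: 0, 0, 1, 2, 2, 3, 3, 4, 5, 5, 5
  row 6: 0, 0, 1, 2, 3, 4, 4, 5, 6, 6, 6
  row 7: 0, 0, 1, 2, 3, 4, 4, 5, 6, 7, 7
  row 8: 0, 0, 1, 2, 3, 4, 4, 5, 6, 7, 8
  row 9: 1, 1, 2, 3, 4, 5, 5, 6, 7, 8, 9
  row 10: 1, 1, 2, 3, 4, 5, 6, 7, 8, 9, 10
  row 11: 1, 2, 3, 4, 5, 6, 7, 8, 9, 10, 11

so w = (6, 9, 4, 3, 8, 5, 10, 11, 1, 7, 2).

Rothe diagram D(w) (30 cells), 8 SE-corners (essential conditions):

[(2, 5, 0), (2, 8, 1), (3, 3, 0), (5, 5, 2), (5, 7, 3), (8, 2, 0), (8, 7, 4), (10, 2, 1)]


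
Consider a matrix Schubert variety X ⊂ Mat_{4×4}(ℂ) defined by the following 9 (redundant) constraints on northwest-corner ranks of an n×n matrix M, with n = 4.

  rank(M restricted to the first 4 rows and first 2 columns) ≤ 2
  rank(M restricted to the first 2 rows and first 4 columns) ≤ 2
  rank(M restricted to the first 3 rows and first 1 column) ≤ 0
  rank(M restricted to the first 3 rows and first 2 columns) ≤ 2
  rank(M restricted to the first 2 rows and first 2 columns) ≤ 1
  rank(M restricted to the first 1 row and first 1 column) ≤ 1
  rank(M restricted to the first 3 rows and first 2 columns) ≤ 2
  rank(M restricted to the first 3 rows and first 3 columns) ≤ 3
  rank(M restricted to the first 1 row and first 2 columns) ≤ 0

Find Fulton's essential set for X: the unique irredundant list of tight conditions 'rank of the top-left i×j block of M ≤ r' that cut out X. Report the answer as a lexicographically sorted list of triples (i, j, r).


The tightest implied rank at each (i,j), from the 9 conditions:

  i=1: 0, 0, 1, 1
  i=2: 0, 1, 2, 2
  i=3: 0, 1, 2, 3
  i=4: 1, 2, 3, 4

reading off 1-entries of Δ²R: w = (3, 2, 4, 1).

Fulton essential set (2 of the 4 Rothe cells):

[(1, 2, 0), (3, 1, 0)]


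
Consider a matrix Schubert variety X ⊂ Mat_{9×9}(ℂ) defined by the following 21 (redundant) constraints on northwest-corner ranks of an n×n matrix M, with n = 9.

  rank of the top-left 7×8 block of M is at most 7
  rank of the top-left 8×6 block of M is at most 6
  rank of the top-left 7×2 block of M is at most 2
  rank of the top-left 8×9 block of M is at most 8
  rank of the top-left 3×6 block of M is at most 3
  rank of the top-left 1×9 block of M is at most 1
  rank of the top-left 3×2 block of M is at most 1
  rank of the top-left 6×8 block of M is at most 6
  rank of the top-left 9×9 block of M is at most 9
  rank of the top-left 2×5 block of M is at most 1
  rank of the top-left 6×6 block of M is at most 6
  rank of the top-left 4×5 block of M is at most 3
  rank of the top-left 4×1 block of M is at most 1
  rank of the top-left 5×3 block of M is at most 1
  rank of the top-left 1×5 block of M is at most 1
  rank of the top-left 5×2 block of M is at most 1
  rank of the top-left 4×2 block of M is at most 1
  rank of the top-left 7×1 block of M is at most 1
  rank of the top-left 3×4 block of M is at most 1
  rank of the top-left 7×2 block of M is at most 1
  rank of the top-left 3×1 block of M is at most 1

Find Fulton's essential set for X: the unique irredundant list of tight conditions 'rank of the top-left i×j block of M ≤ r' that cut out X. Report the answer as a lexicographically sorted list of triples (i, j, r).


Recovering R(i,j) via the rank-extension bound from the 21 conditions:

  R[1]: 1, 1, 1, 1, 1, 1, 1, 1, 1
  R[2]: 1, 1, 1, 1, 1, 2, 2, 2, 2
  R[3]: 1, 1, 1, 1, 2, 3, 3, 3, 3
  R[4]: 1, 1, 1, 2, 3, 4, 4, 4, 4
  R[5]: 1, 1, 1, 2, 3, 4, 5, 5, 5
  R[6]: 1, 1, 2, 3, 4, 5, 6, 6, 6
  R[7]: 1, 1, 2, 3, 4, 5, 6, 7, 7
  R[8]: 1, 2, 3, 4, 5, 6, 7, 8, 8
  R[9]: 1, 2, 3, 4, 5, 6, 7, 8, 9

the unique w with this rank table is (1, 6, 5, 4, 7, 3, 8, 2, 9).

Rothe diagram D(w) (13 cells), 4 SE-corners (essential conditions):

[(2, 5, 1), (3, 4, 1), (5, 3, 1), (7, 2, 1)]


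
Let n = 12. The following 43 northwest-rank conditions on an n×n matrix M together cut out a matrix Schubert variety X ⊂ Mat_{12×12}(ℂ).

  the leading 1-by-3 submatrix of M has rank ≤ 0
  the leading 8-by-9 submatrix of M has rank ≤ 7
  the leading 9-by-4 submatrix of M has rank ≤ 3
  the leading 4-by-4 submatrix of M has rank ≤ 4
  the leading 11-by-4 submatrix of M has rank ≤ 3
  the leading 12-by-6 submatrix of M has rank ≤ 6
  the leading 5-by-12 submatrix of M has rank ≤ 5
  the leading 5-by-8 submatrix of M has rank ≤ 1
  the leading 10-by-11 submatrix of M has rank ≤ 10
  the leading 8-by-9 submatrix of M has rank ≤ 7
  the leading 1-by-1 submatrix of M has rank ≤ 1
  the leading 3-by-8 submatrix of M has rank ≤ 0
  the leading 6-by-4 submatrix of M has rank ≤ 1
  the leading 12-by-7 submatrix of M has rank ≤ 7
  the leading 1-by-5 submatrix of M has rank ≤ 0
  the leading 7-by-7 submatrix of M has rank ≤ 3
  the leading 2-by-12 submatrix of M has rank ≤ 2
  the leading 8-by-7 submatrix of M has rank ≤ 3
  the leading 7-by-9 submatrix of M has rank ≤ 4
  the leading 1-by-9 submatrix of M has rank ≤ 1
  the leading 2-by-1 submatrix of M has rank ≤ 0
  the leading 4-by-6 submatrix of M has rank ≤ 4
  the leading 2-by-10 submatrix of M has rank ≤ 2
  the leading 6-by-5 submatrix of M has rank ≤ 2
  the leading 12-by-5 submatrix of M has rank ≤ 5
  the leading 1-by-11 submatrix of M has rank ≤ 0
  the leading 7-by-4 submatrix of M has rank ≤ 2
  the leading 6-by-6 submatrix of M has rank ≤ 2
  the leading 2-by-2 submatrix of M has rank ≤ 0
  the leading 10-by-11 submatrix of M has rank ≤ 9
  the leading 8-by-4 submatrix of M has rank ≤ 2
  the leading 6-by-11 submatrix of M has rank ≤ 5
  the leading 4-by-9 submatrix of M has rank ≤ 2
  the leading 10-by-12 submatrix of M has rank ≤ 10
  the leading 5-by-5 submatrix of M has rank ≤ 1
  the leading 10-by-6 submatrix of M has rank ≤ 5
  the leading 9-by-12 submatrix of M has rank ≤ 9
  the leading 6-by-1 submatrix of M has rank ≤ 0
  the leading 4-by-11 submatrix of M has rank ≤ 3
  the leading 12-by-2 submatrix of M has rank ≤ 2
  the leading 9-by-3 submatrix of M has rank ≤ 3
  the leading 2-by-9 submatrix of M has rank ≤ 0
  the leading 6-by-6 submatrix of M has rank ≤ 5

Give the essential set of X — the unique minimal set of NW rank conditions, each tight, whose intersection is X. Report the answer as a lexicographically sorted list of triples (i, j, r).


Computing R[i][j] = min implied NW-rank bound (n=12, 43 conditions):

  row 1: 0  0  0  0  0  0  0  0  0  0  0  1
  row 2: 0  0  0  0  0  0  0  0  0  1  1  2
  row 3: 0  0  0  0  0  0  0  0  1  2  2  3
  row 4: 0  1  1  1  1  1  1  1  2  3  3  4
  row 5: 0  1  1  1  1  1  1  1  2  3  4  5
  row 6: 0  1  1  1  2  2  2  2  3  4  5  6
  row 7: 1  2  2  2  3  3  3  3  4  5  6  7
  row 8: 1  2  2  2  3  3  3  4  5  6  7  8
  row 9: 1  2  3  3  4  4  4  5  6  7  8  9
  row 10: 1  2  3  3  4  5  5  6  7  8  9  10
  row 11: 1  2  3  3  4  5  6  7  8  9  10  11
  row 12: 1  2  3  4  5  6  7  8  9  10  11  12

so w = (12, 10, 9, 2, 11, 5, 1, 8, 3, 6, 7, 4).

D(w) has 45 cells with 9 SE-corners; essential set:

[(1, 11, 0), (2, 9, 0), (3, 8, 0), (5, 8, 1), (6, 1, 0), (6, 4, 1), (8, 4, 2), (8, 7, 3), (11, 4, 3)]


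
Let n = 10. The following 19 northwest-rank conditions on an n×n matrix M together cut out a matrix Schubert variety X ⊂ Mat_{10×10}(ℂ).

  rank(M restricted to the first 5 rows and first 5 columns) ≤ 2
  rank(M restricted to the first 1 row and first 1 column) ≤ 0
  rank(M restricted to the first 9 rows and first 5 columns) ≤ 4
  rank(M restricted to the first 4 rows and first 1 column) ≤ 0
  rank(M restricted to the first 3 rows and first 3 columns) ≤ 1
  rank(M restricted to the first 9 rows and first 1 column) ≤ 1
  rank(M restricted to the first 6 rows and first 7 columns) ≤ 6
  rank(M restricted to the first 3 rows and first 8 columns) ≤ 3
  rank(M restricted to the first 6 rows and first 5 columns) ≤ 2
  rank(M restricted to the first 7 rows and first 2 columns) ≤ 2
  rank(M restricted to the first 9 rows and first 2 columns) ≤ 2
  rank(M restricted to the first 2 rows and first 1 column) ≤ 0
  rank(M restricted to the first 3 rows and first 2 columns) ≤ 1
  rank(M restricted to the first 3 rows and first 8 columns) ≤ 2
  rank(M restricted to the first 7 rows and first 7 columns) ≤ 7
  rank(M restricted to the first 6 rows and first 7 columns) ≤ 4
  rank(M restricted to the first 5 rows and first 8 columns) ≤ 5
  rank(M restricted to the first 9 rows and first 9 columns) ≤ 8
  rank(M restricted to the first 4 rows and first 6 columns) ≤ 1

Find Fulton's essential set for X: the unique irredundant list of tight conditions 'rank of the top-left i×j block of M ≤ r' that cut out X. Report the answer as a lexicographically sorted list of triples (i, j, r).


Rank table r_w(10×10) implied by the 19 constraints:

  row 1: 0, 1, 1, 1, 1, 1, 1, 1, 1, 1
  row 2: 0, 1, 1, 1, 1, 1, 2, 2, 2, 2
  row 3: 0, 1, 1, 1, 1, 1, 2, 2, 3, 3
  row 4: 0, 1, 1, 1, 1, 1, 2, 3, 4, 4
  row 5: 1, 2, 2, 2, 2, 2, 3, 4, 5, 5
  row 6: 1, 2, 2, 2, 2, 3, 4, 5, 6, 6
  row 7: 1, 2, 3, 3, 3, 4, 5, 6, 7, 7
  row 8: 1, 2, 3, 4, 4, 5, 6, 7, 8, 8
  row 9: 1, 2, 3, 4, 4, 5, 6, 7, 8, 9
  row 10: 1, 2, 3, 4, 5, 6, 7, 8, 9, 10

the unique w with this rank table is (2, 7, 9, 8, 1, 6, 3, 4, 10, 5).

D(w) has 21 cells with 5 SE-corners; essential set:

[(3, 8, 2), (4, 1, 0), (4, 6, 1), (6, 5, 2), (9, 5, 4)]


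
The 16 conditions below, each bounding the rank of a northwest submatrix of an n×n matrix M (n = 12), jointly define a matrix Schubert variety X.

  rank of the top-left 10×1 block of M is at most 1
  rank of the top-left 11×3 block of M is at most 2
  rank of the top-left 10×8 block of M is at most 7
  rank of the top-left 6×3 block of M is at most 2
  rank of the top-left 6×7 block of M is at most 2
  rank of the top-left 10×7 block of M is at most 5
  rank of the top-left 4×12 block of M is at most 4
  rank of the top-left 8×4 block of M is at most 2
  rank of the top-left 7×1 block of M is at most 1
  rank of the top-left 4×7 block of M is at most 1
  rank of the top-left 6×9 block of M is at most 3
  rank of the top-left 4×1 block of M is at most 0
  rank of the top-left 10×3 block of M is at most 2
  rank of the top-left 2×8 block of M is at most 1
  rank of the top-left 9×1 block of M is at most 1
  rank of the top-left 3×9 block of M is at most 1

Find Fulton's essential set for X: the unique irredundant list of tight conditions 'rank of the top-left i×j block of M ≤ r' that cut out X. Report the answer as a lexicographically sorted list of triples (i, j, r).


Computing R[i][j] = min implied NW-rank bound (n=12, 16 conditions):

  row 1: 0 1 1 1 1 1 1 1 1 1 1 1
  row 2: 0 1 1 1 1 1 1 1 1 2 2 2
  row 3: 0 1 1 1 1 1 1 1 1 2 3 3
  row 4: 0 1 1 1 1 1 1 2 2 3 4 4
  row 5: 1 2 2 2 2 2 2 3 3 4 5 5
  row 6: 1 2 2 2 2 2 2 3 3 4 5 6
  row 7: 1 2 2 2 3 3 3 4 4 5 6 7
  row 8: 1 2 2 2 3 4 4 5 5 6 7 8
  row 9: 1 2 2 3 4 5 5 6 6 7 8 9
  row 10: 1 2 2 3 4 5 5 6 7 8 9 10
  row 11: 1 2 2 3 4 5 6 7 8 9 10 11
  row 12: 1 2 3 4 5 6 7 8 9 10 11 12

reading off 1-entries of Δ²R: w = (2, 10, 11, 8, 1, 12, 5, 6, 4, 9, 7, 3).

Rothe diagram D(w) (37 cells), 8 SE-corners (essential conditions):

[(3, 9, 1), (4, 1, 0), (4, 7, 1), (6, 7, 2), (6, 9, 3), (8, 4, 2), (10, 7, 5), (11, 3, 2)]


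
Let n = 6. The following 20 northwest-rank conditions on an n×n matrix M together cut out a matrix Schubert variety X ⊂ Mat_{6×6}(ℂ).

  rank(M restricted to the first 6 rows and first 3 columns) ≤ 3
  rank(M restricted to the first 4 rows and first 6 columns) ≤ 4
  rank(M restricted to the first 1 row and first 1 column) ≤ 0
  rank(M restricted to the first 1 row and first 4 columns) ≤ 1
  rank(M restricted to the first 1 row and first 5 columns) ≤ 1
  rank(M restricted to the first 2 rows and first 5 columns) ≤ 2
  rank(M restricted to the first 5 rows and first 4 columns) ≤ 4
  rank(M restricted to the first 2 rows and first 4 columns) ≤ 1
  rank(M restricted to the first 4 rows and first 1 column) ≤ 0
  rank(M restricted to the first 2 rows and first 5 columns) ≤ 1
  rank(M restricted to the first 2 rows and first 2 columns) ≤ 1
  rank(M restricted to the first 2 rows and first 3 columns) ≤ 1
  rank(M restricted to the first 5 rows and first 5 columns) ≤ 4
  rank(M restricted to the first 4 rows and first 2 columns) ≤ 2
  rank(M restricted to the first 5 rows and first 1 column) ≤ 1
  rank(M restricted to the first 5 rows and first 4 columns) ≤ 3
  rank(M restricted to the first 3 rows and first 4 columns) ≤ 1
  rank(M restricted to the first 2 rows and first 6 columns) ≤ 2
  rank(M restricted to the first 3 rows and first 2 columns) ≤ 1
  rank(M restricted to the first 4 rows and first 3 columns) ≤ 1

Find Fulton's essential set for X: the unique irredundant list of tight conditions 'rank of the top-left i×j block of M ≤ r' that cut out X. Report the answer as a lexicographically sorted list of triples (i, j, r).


Propagating the 20 rank bounds to every northwest block:

  0 | 1 | 1 | 1 | 1 | 1
  0 | 1 | 1 | 1 | 1 | 2
  0 | 1 | 1 | 1 | 2 | 3
  0 | 1 | 1 | 2 | 3 | 4
  1 | 2 | 2 | 3 | 4 | 5
  1 | 2 | 3 | 4 | 5 | 6

second differences of R give the permutation w = (2, 6, 5, 4, 1, 3).

4 SE-corners of the 10-cell Rothe diagram give Ess(w):

[(2, 5, 1), (3, 4, 1), (4, 1, 0), (4, 3, 1)]


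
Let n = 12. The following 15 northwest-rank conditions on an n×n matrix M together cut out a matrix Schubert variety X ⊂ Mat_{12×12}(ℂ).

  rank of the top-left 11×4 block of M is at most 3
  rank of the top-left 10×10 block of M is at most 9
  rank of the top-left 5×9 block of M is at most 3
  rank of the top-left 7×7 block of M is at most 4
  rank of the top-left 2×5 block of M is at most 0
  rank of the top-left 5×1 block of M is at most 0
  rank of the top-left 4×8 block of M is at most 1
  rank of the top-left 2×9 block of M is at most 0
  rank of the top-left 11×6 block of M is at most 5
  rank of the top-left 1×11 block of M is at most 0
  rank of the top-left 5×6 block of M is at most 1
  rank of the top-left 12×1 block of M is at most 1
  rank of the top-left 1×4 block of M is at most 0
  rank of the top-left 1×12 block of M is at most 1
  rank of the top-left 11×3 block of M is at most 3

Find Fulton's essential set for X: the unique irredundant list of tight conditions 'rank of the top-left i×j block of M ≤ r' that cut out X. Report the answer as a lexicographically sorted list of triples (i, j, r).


Propagating the 15 rank bounds to every northwest block:

  row 1: 0 0 0 0 0 0 0 0 0 0 0 1
  row 2: 0 0 0 0 0 0 0 0 0 1 1 2
  row 3: 0 1 1 1 1 1 1 1 1 2 2 3
  row 4: 0 1 1 1 1 1 1 1 2 3 3 4
  row 5: 0 1 1 1 1 1 2 2 3 4 4 5
  row 6: 1 2 2 2 2 2 3 3 4 5 5 6
  row 7: 1 2 3 3 3 3 4 4 5 6 6 7
  row 8: 1 2 3 3 4 4 5 5 6 7 7 8
  row 9: 1 2 3 3 4 5 6 6 7 8 8 9
  row 10: 1 2 3 3 4 5 6 7 8 9 9 10
  row 11: 1 2 3 3 4 5 6 7 8 9 10 11
  row 12: 1 2 3 4 5 6 7 8 9 10 11 12

reading off 1-entries of Δ²R: w = (12, 10, 2, 9, 7, 1, 3, 5, 6, 8, 11, 4).

6 SE-corners of the 37-cell Rothe diagram give Ess(w):

[(1, 11, 0), (2, 9, 0), (4, 8, 1), (5, 1, 0), (5, 6, 1), (11, 4, 3)]


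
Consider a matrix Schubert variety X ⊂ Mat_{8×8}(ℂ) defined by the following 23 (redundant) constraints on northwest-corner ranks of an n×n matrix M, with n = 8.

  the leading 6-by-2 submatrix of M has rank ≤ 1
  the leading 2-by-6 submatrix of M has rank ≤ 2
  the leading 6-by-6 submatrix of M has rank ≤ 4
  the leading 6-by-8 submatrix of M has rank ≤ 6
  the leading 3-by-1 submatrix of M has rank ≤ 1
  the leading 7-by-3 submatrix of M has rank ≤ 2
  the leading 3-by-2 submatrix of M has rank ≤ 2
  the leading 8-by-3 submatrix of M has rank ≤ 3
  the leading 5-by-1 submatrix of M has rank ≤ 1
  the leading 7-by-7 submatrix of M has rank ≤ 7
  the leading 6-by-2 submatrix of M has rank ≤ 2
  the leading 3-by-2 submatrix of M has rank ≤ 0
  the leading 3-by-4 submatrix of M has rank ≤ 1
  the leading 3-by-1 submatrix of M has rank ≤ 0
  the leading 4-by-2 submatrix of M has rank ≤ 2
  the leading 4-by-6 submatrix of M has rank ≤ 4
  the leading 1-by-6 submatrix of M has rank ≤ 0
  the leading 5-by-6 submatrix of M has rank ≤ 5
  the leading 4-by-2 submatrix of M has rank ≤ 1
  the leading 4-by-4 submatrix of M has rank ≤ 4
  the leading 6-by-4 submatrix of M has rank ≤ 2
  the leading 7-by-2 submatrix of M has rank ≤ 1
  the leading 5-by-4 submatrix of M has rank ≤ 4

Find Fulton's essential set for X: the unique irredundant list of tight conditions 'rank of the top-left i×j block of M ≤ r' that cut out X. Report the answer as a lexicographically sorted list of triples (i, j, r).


Computing R[i][j] = min implied NW-rank bound (n=8, 23 conditions):

  0  0  0  0  0  0  1  1
  0  0  1  1  1  1  2  2
  0  0  1  1  2  2  3  3
  1  1  2  2  3  3  4  4
  1  1  2  2  3  4  5  5
  1  1  2  2  3  4  5  6
  1  1  2  3  4  5  6  7
  1  2  3  4  5  6  7  8

second differences of R give the permutation w = (7, 3, 5, 1, 6, 8, 4, 2).

|D(w)|=16, |Ess(w)|=5:

[(1, 6, 0), (3, 2, 0), (3, 4, 1), (6, 4, 2), (7, 2, 1)]


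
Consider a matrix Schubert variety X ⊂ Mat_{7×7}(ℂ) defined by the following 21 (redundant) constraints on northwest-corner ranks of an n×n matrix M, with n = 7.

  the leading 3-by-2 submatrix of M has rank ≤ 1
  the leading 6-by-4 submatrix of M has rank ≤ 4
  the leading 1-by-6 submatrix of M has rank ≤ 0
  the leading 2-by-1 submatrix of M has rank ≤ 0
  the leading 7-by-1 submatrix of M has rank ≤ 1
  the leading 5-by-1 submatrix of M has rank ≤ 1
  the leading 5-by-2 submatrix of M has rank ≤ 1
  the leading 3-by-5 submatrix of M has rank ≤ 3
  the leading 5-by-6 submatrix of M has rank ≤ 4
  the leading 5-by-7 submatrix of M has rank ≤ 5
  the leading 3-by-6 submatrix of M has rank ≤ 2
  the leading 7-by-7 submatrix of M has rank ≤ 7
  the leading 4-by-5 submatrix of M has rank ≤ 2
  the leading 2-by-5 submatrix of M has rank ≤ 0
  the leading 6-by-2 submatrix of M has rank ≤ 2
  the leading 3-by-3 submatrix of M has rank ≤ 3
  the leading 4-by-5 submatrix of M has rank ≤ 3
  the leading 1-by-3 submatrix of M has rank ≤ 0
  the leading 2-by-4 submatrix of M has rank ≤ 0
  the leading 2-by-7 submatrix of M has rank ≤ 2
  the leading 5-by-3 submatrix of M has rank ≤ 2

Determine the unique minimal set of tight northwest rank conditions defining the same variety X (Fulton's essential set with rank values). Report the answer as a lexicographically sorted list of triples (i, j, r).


Recovering R(i,j) via the rank-extension bound from the 21 conditions:

  R[1]: 0 | 0 | 0 | 0 | 0 | 0 | 1
  R[2]: 0 | 0 | 0 | 0 | 0 | 1 | 2
  R[3]: 1 | 1 | 1 | 1 | 1 | 2 | 3
  R[4]: 1 | 1 | 2 | 2 | 2 | 3 | 4
  R[5]: 1 | 1 | 2 | 3 | 3 | 4 | 5
  R[6]: 1 | 2 | 3 | 4 | 4 | 5 | 6
  R[7]: 1 | 2 | 3 | 4 | 5 | 6 | 7

hence w(1..7) = (7, 6, 1, 3, 4, 2, 5).

ℓ(w)=13; the 3 essential cells (i,j,r):

[(1, 6, 0), (2, 5, 0), (5, 2, 1)]


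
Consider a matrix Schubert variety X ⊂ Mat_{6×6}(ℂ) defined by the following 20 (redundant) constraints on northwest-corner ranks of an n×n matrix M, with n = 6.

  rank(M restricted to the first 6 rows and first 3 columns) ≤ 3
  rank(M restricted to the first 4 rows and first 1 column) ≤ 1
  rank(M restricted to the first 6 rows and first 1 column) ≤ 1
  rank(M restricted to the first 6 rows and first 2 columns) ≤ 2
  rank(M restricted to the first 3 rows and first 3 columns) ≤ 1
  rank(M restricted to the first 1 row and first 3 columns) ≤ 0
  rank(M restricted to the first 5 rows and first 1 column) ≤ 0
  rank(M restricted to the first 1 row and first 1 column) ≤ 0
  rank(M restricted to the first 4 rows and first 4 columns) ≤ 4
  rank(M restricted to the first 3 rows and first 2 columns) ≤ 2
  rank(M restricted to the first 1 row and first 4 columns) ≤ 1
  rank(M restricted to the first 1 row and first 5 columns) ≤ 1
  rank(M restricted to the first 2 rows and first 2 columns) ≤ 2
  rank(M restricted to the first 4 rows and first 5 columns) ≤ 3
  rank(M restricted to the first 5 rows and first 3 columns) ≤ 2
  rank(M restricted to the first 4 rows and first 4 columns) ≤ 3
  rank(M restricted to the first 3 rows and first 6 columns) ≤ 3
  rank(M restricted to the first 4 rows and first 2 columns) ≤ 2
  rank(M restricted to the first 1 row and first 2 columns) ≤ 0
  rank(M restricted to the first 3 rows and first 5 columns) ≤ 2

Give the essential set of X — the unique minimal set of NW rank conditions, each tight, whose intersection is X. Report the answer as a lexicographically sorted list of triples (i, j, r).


Recovering R(i,j) via the rank-extension bound from the 20 conditions:

  i=1: 0  0  0  1  1  1
  i=2: 0  1  1  2  2  2
  i=3: 0  1  1  2  2  3
  i=4: 0  1  2  3  3  4
  i=5: 0  1  2  3  4  5
  i=6: 1  2  3  4  5  6

the unique w with this rank table is (4, 2, 6, 3, 5, 1).

|D(w)|=9, |Ess(w)|=4:

[(1, 3, 0), (3, 3, 1), (3, 5, 2), (5, 1, 0)]


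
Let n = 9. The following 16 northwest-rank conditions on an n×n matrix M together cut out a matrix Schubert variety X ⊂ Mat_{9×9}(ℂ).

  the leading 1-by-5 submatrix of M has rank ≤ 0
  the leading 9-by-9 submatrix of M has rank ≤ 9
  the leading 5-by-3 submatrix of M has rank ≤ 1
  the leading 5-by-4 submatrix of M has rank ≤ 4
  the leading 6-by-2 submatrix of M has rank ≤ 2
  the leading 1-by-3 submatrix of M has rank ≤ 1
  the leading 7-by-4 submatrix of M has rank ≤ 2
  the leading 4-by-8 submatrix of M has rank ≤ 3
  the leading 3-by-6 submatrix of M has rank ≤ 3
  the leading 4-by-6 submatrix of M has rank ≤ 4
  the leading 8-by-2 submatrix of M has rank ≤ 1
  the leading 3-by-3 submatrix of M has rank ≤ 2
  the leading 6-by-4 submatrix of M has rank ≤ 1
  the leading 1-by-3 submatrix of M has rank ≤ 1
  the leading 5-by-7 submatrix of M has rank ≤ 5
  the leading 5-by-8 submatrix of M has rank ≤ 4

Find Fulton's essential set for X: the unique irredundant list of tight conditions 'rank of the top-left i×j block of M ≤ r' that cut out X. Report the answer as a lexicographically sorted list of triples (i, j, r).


Propagating the 16 rank bounds to every northwest block:

  0 | 0 | 0 | 0 | 0 | 1 | 1 | 1 | 1
  1 | 1 | 1 | 1 | 1 | 2 | 2 | 2 | 2
  1 | 1 | 1 | 1 | 2 | 3 | 3 | 3 | 3
  1 | 1 | 1 | 1 | 2 | 3 | 3 | 3 | 4
  1 | 1 | 1 | 1 | 2 | 3 | 4 | 4 | 5
  1 | 1 | 1 | 1 | 2 | 3 | 4 | 5 | 6
  1 | 1 | 2 | 2 | 3 | 4 | 5 | 6 | 7
  1 | 1 | 2 | 3 | 4 | 5 | 6 | 7 | 8
  1 | 2 | 3 | 4 | 5 | 6 | 7 | 8 | 9

reading off 1-entries of Δ²R: w = (6, 1, 5, 9, 7, 8, 3, 4, 2).

Fulton essential set (4 of the 21 Rothe cells):

[(1, 5, 0), (4, 8, 3), (6, 4, 1), (8, 2, 1)]


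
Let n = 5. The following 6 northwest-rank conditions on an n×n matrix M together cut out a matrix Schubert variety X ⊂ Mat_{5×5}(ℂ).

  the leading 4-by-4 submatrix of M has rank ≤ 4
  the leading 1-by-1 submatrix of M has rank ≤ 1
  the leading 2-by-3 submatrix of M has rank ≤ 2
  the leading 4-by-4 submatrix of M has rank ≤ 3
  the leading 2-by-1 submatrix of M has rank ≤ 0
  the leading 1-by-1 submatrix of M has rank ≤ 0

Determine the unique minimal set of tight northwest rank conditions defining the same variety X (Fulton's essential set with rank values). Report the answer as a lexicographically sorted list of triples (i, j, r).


Recovering R(i,j) via the rank-extension bound from the 6 conditions:

  row 1: 0 | 1 | 1 | 1 | 1
  row 2: 0 | 1 | 2 | 2 | 2
  row 3: 1 | 2 | 3 | 3 | 3
  row 4: 1 | 2 | 3 | 3 | 4
  row 5: 1 | 2 | 3 | 4 | 5

hence w(1..5) = (2, 3, 1, 5, 4).

Rothe diagram D(w) (3 cells), 2 SE-corners (essential conditions):

[(2, 1, 0), (4, 4, 3)]


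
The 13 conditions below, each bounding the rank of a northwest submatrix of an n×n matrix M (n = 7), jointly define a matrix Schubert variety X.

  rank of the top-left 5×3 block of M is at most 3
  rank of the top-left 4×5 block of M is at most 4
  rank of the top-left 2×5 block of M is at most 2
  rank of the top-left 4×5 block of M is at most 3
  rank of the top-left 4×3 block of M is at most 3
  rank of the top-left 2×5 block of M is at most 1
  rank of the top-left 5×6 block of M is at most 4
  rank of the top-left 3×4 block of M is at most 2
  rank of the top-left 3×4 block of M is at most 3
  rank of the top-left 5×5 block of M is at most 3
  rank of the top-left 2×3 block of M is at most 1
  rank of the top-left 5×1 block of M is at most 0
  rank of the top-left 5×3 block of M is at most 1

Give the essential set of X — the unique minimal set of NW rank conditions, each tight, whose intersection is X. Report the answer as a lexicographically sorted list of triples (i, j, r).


Rank table r_w(7×7) implied by the 13 constraints:

  R[1]: 0 | 1 | 1 | 1 | 1 | 1 | 1
  R[2]: 0 | 1 | 1 | 1 | 1 | 2 | 2
  R[3]: 0 | 1 | 1 | 2 | 2 | 3 | 3
  R[4]: 0 | 1 | 1 | 2 | 3 | 4 | 4
  R[5]: 0 | 1 | 1 | 2 | 3 | 4 | 5
  R[6]: 1 | 2 | 2 | 3 | 4 | 5 | 6
  R[7]: 1 | 2 | 3 | 4 | 5 | 6 | 7

the unique w with this rank table is (2, 6, 4, 5, 7, 1, 3).

|D(w)|=11, |Ess(w)|=3:

[(2, 5, 1), (5, 1, 0), (5, 3, 1)]


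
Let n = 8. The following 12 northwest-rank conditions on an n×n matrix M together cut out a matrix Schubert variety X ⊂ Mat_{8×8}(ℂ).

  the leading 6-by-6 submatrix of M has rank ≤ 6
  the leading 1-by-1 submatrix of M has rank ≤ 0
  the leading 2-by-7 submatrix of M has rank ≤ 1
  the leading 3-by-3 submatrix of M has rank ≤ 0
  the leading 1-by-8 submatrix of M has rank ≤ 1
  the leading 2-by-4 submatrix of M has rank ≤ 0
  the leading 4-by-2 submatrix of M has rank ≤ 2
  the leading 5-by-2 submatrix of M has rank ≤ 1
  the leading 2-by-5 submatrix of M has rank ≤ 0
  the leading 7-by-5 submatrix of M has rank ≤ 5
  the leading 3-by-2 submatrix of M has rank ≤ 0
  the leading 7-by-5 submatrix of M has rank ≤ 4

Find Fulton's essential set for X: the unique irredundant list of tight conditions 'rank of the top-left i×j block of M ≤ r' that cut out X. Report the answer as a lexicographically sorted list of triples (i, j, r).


Propagating the 12 rank bounds to every northwest block:

  i=1: 0 0 0 0 0 1 1 1
  i=2: 0 0 0 0 0 1 1 2
  i=3: 0 0 0 1 1 2 2 3
  i=4: 1 1 1 2 2 3 3 4
  i=5: 1 1 2 3 3 4 4 5
  i=6: 1 2 3 4 4 5 5 6
  i=7: 1 2 3 4 4 5 6 7
  i=8: 1 2 3 4 5 6 7 8

reading off 1-entries of Δ²R: w = (6, 8, 4, 1, 3, 2, 7, 5).

ℓ(w)=16; the 5 essential cells (i,j,r):

[(2, 5, 0), (2, 7, 1), (3, 3, 0), (5, 2, 1), (7, 5, 4)]


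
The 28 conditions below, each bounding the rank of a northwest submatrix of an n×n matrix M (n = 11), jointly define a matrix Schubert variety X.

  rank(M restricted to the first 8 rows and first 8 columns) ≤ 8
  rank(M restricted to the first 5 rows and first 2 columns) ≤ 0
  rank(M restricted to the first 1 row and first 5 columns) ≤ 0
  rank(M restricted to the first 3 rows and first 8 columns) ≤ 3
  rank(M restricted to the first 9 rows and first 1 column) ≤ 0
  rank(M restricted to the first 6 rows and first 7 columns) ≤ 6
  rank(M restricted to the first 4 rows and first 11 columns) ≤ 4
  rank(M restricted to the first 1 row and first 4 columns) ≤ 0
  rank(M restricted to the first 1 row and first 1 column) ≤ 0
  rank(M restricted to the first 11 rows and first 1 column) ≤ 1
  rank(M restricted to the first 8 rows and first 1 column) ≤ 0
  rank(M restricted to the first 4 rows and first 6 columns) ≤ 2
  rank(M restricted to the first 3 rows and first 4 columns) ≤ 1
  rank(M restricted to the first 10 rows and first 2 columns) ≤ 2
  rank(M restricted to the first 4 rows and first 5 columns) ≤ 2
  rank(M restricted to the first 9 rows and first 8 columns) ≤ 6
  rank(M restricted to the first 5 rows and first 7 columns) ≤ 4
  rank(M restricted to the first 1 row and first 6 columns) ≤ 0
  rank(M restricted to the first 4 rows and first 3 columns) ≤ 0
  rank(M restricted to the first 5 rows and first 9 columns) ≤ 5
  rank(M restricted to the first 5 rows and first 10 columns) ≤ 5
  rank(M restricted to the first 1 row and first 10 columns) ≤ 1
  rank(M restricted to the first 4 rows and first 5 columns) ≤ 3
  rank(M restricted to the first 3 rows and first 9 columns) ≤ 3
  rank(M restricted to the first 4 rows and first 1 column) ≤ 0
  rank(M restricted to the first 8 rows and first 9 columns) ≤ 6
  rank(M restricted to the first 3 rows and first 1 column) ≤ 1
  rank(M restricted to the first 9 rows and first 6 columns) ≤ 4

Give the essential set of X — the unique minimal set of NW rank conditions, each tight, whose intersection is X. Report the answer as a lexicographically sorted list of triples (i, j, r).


Reconstructing r_w from the 28 given conditions:

  i=1: 0  0  0  0  0  0  1  1  1  1  1
  i=2: 0  0  0  1  1  1  2  2  2  2  2
  i=3: 0  0  0  1  2  2  3  3  3  3  3
  i=4: 0  0  0  1  2  2  3  4  4  4  4
  i=5: 0  0  1  2  3  3  4  5  5  5  5
  i=6: 0  1  2  3  4  4  5  6  6  6  6
  i=7: 0  1  2  3  4  4  5  6  6  7  7
  i=8: 0  1  2  3  4  4  5  6  6  7  8
  i=9: 0  1  2  3  4  4  5  6  7  8  9
  i=10: 1  2  3  4  5  5  6  7  8  9  10
  i=11: 1  2  3  4  5  6  7  8  9  10  11

giving w = (7, 4, 5, 8, 3, 2, 10, 11, 9, 1, 6) via Δ²R.

|D(w)|=27, |Ess(w)|=7:

[(1, 6, 0), (4, 3, 0), (4, 6, 2), (5, 2, 0), (8, 9, 6), (9, 1, 0), (9, 6, 4)]
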